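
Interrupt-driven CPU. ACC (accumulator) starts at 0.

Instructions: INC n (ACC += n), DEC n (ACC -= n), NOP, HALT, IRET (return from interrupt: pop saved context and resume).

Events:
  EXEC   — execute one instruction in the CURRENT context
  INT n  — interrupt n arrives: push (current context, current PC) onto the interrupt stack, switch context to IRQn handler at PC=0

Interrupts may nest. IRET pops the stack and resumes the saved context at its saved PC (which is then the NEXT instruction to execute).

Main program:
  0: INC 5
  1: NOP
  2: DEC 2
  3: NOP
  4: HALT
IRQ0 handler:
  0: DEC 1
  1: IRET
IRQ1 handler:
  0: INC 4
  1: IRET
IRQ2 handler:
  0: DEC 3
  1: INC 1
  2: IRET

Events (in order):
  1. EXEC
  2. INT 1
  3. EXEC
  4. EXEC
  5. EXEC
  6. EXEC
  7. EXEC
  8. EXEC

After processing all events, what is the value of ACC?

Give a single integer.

Answer: 7

Derivation:
Event 1 (EXEC): [MAIN] PC=0: INC 5 -> ACC=5
Event 2 (INT 1): INT 1 arrives: push (MAIN, PC=1), enter IRQ1 at PC=0 (depth now 1)
Event 3 (EXEC): [IRQ1] PC=0: INC 4 -> ACC=9
Event 4 (EXEC): [IRQ1] PC=1: IRET -> resume MAIN at PC=1 (depth now 0)
Event 5 (EXEC): [MAIN] PC=1: NOP
Event 6 (EXEC): [MAIN] PC=2: DEC 2 -> ACC=7
Event 7 (EXEC): [MAIN] PC=3: NOP
Event 8 (EXEC): [MAIN] PC=4: HALT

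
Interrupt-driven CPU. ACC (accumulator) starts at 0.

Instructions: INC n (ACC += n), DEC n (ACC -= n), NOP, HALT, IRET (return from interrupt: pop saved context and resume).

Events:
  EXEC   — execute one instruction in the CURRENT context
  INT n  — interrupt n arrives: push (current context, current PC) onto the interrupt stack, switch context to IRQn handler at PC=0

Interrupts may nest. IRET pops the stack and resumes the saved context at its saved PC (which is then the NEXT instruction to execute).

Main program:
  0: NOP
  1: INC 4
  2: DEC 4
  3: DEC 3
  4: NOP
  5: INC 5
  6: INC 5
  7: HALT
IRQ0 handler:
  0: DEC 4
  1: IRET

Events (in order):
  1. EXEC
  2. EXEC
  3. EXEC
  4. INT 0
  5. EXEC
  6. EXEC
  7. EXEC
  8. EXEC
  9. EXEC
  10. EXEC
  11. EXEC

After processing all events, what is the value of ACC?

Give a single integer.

Event 1 (EXEC): [MAIN] PC=0: NOP
Event 2 (EXEC): [MAIN] PC=1: INC 4 -> ACC=4
Event 3 (EXEC): [MAIN] PC=2: DEC 4 -> ACC=0
Event 4 (INT 0): INT 0 arrives: push (MAIN, PC=3), enter IRQ0 at PC=0 (depth now 1)
Event 5 (EXEC): [IRQ0] PC=0: DEC 4 -> ACC=-4
Event 6 (EXEC): [IRQ0] PC=1: IRET -> resume MAIN at PC=3 (depth now 0)
Event 7 (EXEC): [MAIN] PC=3: DEC 3 -> ACC=-7
Event 8 (EXEC): [MAIN] PC=4: NOP
Event 9 (EXEC): [MAIN] PC=5: INC 5 -> ACC=-2
Event 10 (EXEC): [MAIN] PC=6: INC 5 -> ACC=3
Event 11 (EXEC): [MAIN] PC=7: HALT

Answer: 3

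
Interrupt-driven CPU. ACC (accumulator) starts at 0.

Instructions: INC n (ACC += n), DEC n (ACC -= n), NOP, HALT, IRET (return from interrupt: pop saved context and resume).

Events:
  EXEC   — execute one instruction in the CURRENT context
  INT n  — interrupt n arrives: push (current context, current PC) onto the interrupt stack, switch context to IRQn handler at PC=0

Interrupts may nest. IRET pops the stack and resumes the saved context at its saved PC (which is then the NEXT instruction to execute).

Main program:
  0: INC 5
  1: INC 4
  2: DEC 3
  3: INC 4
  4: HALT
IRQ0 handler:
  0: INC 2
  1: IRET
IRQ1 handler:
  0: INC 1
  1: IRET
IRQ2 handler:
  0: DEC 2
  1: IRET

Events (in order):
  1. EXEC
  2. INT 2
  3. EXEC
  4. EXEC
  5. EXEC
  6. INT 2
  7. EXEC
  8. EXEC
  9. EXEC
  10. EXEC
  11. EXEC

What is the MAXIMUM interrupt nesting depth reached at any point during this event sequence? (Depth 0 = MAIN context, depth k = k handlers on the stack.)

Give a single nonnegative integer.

Answer: 1

Derivation:
Event 1 (EXEC): [MAIN] PC=0: INC 5 -> ACC=5 [depth=0]
Event 2 (INT 2): INT 2 arrives: push (MAIN, PC=1), enter IRQ2 at PC=0 (depth now 1) [depth=1]
Event 3 (EXEC): [IRQ2] PC=0: DEC 2 -> ACC=3 [depth=1]
Event 4 (EXEC): [IRQ2] PC=1: IRET -> resume MAIN at PC=1 (depth now 0) [depth=0]
Event 5 (EXEC): [MAIN] PC=1: INC 4 -> ACC=7 [depth=0]
Event 6 (INT 2): INT 2 arrives: push (MAIN, PC=2), enter IRQ2 at PC=0 (depth now 1) [depth=1]
Event 7 (EXEC): [IRQ2] PC=0: DEC 2 -> ACC=5 [depth=1]
Event 8 (EXEC): [IRQ2] PC=1: IRET -> resume MAIN at PC=2 (depth now 0) [depth=0]
Event 9 (EXEC): [MAIN] PC=2: DEC 3 -> ACC=2 [depth=0]
Event 10 (EXEC): [MAIN] PC=3: INC 4 -> ACC=6 [depth=0]
Event 11 (EXEC): [MAIN] PC=4: HALT [depth=0]
Max depth observed: 1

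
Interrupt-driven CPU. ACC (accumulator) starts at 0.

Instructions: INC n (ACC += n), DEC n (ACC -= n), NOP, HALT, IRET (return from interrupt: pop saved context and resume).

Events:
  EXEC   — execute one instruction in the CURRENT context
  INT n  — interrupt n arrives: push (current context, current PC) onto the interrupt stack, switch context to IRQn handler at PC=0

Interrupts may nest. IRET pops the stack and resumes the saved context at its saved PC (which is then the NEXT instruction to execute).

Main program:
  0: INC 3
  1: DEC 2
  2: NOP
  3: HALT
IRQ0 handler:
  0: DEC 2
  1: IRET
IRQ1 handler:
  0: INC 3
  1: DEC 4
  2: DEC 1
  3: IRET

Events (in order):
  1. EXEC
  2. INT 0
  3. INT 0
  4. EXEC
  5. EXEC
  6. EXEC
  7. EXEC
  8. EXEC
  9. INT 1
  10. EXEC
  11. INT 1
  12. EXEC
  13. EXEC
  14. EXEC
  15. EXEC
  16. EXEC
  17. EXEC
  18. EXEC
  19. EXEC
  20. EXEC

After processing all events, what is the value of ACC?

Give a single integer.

Answer: -7

Derivation:
Event 1 (EXEC): [MAIN] PC=0: INC 3 -> ACC=3
Event 2 (INT 0): INT 0 arrives: push (MAIN, PC=1), enter IRQ0 at PC=0 (depth now 1)
Event 3 (INT 0): INT 0 arrives: push (IRQ0, PC=0), enter IRQ0 at PC=0 (depth now 2)
Event 4 (EXEC): [IRQ0] PC=0: DEC 2 -> ACC=1
Event 5 (EXEC): [IRQ0] PC=1: IRET -> resume IRQ0 at PC=0 (depth now 1)
Event 6 (EXEC): [IRQ0] PC=0: DEC 2 -> ACC=-1
Event 7 (EXEC): [IRQ0] PC=1: IRET -> resume MAIN at PC=1 (depth now 0)
Event 8 (EXEC): [MAIN] PC=1: DEC 2 -> ACC=-3
Event 9 (INT 1): INT 1 arrives: push (MAIN, PC=2), enter IRQ1 at PC=0 (depth now 1)
Event 10 (EXEC): [IRQ1] PC=0: INC 3 -> ACC=0
Event 11 (INT 1): INT 1 arrives: push (IRQ1, PC=1), enter IRQ1 at PC=0 (depth now 2)
Event 12 (EXEC): [IRQ1] PC=0: INC 3 -> ACC=3
Event 13 (EXEC): [IRQ1] PC=1: DEC 4 -> ACC=-1
Event 14 (EXEC): [IRQ1] PC=2: DEC 1 -> ACC=-2
Event 15 (EXEC): [IRQ1] PC=3: IRET -> resume IRQ1 at PC=1 (depth now 1)
Event 16 (EXEC): [IRQ1] PC=1: DEC 4 -> ACC=-6
Event 17 (EXEC): [IRQ1] PC=2: DEC 1 -> ACC=-7
Event 18 (EXEC): [IRQ1] PC=3: IRET -> resume MAIN at PC=2 (depth now 0)
Event 19 (EXEC): [MAIN] PC=2: NOP
Event 20 (EXEC): [MAIN] PC=3: HALT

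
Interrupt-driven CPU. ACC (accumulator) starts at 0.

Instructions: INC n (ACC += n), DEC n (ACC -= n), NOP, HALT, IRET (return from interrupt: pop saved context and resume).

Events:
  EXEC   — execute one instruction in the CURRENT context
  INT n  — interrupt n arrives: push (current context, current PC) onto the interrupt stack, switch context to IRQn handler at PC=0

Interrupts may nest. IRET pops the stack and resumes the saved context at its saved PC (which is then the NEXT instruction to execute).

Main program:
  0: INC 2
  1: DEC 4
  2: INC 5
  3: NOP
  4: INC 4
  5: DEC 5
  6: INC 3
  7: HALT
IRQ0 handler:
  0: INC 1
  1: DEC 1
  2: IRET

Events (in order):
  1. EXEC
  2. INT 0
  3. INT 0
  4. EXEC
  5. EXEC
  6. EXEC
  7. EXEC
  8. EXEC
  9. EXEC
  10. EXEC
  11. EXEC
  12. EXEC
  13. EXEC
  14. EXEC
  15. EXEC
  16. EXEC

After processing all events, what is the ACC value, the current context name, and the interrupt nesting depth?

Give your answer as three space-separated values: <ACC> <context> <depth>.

Event 1 (EXEC): [MAIN] PC=0: INC 2 -> ACC=2
Event 2 (INT 0): INT 0 arrives: push (MAIN, PC=1), enter IRQ0 at PC=0 (depth now 1)
Event 3 (INT 0): INT 0 arrives: push (IRQ0, PC=0), enter IRQ0 at PC=0 (depth now 2)
Event 4 (EXEC): [IRQ0] PC=0: INC 1 -> ACC=3
Event 5 (EXEC): [IRQ0] PC=1: DEC 1 -> ACC=2
Event 6 (EXEC): [IRQ0] PC=2: IRET -> resume IRQ0 at PC=0 (depth now 1)
Event 7 (EXEC): [IRQ0] PC=0: INC 1 -> ACC=3
Event 8 (EXEC): [IRQ0] PC=1: DEC 1 -> ACC=2
Event 9 (EXEC): [IRQ0] PC=2: IRET -> resume MAIN at PC=1 (depth now 0)
Event 10 (EXEC): [MAIN] PC=1: DEC 4 -> ACC=-2
Event 11 (EXEC): [MAIN] PC=2: INC 5 -> ACC=3
Event 12 (EXEC): [MAIN] PC=3: NOP
Event 13 (EXEC): [MAIN] PC=4: INC 4 -> ACC=7
Event 14 (EXEC): [MAIN] PC=5: DEC 5 -> ACC=2
Event 15 (EXEC): [MAIN] PC=6: INC 3 -> ACC=5
Event 16 (EXEC): [MAIN] PC=7: HALT

Answer: 5 MAIN 0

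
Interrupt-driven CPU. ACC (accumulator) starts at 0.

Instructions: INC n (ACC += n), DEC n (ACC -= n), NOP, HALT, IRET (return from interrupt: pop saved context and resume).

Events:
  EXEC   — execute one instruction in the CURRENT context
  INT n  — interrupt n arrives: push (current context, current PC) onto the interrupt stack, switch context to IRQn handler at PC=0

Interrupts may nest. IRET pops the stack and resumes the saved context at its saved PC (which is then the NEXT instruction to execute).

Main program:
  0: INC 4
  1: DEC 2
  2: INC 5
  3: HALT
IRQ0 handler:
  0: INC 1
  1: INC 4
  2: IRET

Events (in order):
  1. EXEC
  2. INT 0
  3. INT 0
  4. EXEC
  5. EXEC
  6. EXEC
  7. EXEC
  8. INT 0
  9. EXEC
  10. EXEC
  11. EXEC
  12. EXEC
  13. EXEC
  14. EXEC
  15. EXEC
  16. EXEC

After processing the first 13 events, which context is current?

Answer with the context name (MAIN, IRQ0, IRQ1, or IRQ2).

Answer: MAIN

Derivation:
Event 1 (EXEC): [MAIN] PC=0: INC 4 -> ACC=4
Event 2 (INT 0): INT 0 arrives: push (MAIN, PC=1), enter IRQ0 at PC=0 (depth now 1)
Event 3 (INT 0): INT 0 arrives: push (IRQ0, PC=0), enter IRQ0 at PC=0 (depth now 2)
Event 4 (EXEC): [IRQ0] PC=0: INC 1 -> ACC=5
Event 5 (EXEC): [IRQ0] PC=1: INC 4 -> ACC=9
Event 6 (EXEC): [IRQ0] PC=2: IRET -> resume IRQ0 at PC=0 (depth now 1)
Event 7 (EXEC): [IRQ0] PC=0: INC 1 -> ACC=10
Event 8 (INT 0): INT 0 arrives: push (IRQ0, PC=1), enter IRQ0 at PC=0 (depth now 2)
Event 9 (EXEC): [IRQ0] PC=0: INC 1 -> ACC=11
Event 10 (EXEC): [IRQ0] PC=1: INC 4 -> ACC=15
Event 11 (EXEC): [IRQ0] PC=2: IRET -> resume IRQ0 at PC=1 (depth now 1)
Event 12 (EXEC): [IRQ0] PC=1: INC 4 -> ACC=19
Event 13 (EXEC): [IRQ0] PC=2: IRET -> resume MAIN at PC=1 (depth now 0)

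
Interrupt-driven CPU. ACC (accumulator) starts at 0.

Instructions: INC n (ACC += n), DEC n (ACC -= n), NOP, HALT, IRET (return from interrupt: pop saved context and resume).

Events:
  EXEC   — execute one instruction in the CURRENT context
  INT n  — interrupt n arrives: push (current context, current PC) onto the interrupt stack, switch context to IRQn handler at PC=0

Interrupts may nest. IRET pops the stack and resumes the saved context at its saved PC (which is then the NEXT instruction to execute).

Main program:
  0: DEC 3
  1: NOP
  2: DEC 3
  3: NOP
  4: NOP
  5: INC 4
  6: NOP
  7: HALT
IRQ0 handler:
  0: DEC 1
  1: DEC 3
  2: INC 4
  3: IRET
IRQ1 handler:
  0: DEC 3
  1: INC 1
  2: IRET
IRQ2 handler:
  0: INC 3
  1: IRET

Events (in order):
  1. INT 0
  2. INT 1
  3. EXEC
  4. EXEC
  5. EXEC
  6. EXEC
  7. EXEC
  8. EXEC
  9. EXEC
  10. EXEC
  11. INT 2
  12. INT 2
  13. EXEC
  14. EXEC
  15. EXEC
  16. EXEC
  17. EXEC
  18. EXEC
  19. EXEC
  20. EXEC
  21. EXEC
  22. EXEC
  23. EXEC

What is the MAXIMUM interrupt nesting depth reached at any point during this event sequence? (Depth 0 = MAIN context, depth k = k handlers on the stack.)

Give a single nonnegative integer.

Event 1 (INT 0): INT 0 arrives: push (MAIN, PC=0), enter IRQ0 at PC=0 (depth now 1) [depth=1]
Event 2 (INT 1): INT 1 arrives: push (IRQ0, PC=0), enter IRQ1 at PC=0 (depth now 2) [depth=2]
Event 3 (EXEC): [IRQ1] PC=0: DEC 3 -> ACC=-3 [depth=2]
Event 4 (EXEC): [IRQ1] PC=1: INC 1 -> ACC=-2 [depth=2]
Event 5 (EXEC): [IRQ1] PC=2: IRET -> resume IRQ0 at PC=0 (depth now 1) [depth=1]
Event 6 (EXEC): [IRQ0] PC=0: DEC 1 -> ACC=-3 [depth=1]
Event 7 (EXEC): [IRQ0] PC=1: DEC 3 -> ACC=-6 [depth=1]
Event 8 (EXEC): [IRQ0] PC=2: INC 4 -> ACC=-2 [depth=1]
Event 9 (EXEC): [IRQ0] PC=3: IRET -> resume MAIN at PC=0 (depth now 0) [depth=0]
Event 10 (EXEC): [MAIN] PC=0: DEC 3 -> ACC=-5 [depth=0]
Event 11 (INT 2): INT 2 arrives: push (MAIN, PC=1), enter IRQ2 at PC=0 (depth now 1) [depth=1]
Event 12 (INT 2): INT 2 arrives: push (IRQ2, PC=0), enter IRQ2 at PC=0 (depth now 2) [depth=2]
Event 13 (EXEC): [IRQ2] PC=0: INC 3 -> ACC=-2 [depth=2]
Event 14 (EXEC): [IRQ2] PC=1: IRET -> resume IRQ2 at PC=0 (depth now 1) [depth=1]
Event 15 (EXEC): [IRQ2] PC=0: INC 3 -> ACC=1 [depth=1]
Event 16 (EXEC): [IRQ2] PC=1: IRET -> resume MAIN at PC=1 (depth now 0) [depth=0]
Event 17 (EXEC): [MAIN] PC=1: NOP [depth=0]
Event 18 (EXEC): [MAIN] PC=2: DEC 3 -> ACC=-2 [depth=0]
Event 19 (EXEC): [MAIN] PC=3: NOP [depth=0]
Event 20 (EXEC): [MAIN] PC=4: NOP [depth=0]
Event 21 (EXEC): [MAIN] PC=5: INC 4 -> ACC=2 [depth=0]
Event 22 (EXEC): [MAIN] PC=6: NOP [depth=0]
Event 23 (EXEC): [MAIN] PC=7: HALT [depth=0]
Max depth observed: 2

Answer: 2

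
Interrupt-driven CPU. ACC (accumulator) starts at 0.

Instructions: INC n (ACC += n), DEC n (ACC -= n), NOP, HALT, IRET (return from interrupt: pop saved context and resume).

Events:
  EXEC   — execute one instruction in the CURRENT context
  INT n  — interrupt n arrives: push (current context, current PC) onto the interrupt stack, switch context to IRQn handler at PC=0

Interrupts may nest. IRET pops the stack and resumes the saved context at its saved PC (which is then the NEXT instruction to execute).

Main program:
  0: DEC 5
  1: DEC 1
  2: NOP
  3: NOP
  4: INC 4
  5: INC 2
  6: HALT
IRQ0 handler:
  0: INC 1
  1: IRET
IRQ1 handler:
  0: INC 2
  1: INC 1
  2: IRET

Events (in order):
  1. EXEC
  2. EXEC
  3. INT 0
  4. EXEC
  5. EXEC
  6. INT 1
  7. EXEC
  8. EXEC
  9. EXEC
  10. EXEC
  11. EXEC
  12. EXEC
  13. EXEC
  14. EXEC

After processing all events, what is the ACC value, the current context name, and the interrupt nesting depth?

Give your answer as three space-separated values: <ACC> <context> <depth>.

Event 1 (EXEC): [MAIN] PC=0: DEC 5 -> ACC=-5
Event 2 (EXEC): [MAIN] PC=1: DEC 1 -> ACC=-6
Event 3 (INT 0): INT 0 arrives: push (MAIN, PC=2), enter IRQ0 at PC=0 (depth now 1)
Event 4 (EXEC): [IRQ0] PC=0: INC 1 -> ACC=-5
Event 5 (EXEC): [IRQ0] PC=1: IRET -> resume MAIN at PC=2 (depth now 0)
Event 6 (INT 1): INT 1 arrives: push (MAIN, PC=2), enter IRQ1 at PC=0 (depth now 1)
Event 7 (EXEC): [IRQ1] PC=0: INC 2 -> ACC=-3
Event 8 (EXEC): [IRQ1] PC=1: INC 1 -> ACC=-2
Event 9 (EXEC): [IRQ1] PC=2: IRET -> resume MAIN at PC=2 (depth now 0)
Event 10 (EXEC): [MAIN] PC=2: NOP
Event 11 (EXEC): [MAIN] PC=3: NOP
Event 12 (EXEC): [MAIN] PC=4: INC 4 -> ACC=2
Event 13 (EXEC): [MAIN] PC=5: INC 2 -> ACC=4
Event 14 (EXEC): [MAIN] PC=6: HALT

Answer: 4 MAIN 0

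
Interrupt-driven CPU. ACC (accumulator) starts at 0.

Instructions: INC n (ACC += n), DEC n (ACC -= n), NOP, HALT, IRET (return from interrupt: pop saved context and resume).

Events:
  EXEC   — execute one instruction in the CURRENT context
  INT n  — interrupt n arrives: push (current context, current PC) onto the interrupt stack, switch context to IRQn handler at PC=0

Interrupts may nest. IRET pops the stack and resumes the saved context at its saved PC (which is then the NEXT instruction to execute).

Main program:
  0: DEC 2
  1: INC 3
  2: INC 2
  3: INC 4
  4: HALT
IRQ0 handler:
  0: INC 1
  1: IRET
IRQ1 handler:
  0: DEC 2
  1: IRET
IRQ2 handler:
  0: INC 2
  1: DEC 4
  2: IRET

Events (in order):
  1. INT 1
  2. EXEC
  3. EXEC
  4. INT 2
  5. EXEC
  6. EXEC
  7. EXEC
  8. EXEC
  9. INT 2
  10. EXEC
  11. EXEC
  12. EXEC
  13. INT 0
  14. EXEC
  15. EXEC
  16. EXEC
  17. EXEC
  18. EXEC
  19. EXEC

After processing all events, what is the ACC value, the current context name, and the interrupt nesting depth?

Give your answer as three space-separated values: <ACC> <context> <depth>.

Event 1 (INT 1): INT 1 arrives: push (MAIN, PC=0), enter IRQ1 at PC=0 (depth now 1)
Event 2 (EXEC): [IRQ1] PC=0: DEC 2 -> ACC=-2
Event 3 (EXEC): [IRQ1] PC=1: IRET -> resume MAIN at PC=0 (depth now 0)
Event 4 (INT 2): INT 2 arrives: push (MAIN, PC=0), enter IRQ2 at PC=0 (depth now 1)
Event 5 (EXEC): [IRQ2] PC=0: INC 2 -> ACC=0
Event 6 (EXEC): [IRQ2] PC=1: DEC 4 -> ACC=-4
Event 7 (EXEC): [IRQ2] PC=2: IRET -> resume MAIN at PC=0 (depth now 0)
Event 8 (EXEC): [MAIN] PC=0: DEC 2 -> ACC=-6
Event 9 (INT 2): INT 2 arrives: push (MAIN, PC=1), enter IRQ2 at PC=0 (depth now 1)
Event 10 (EXEC): [IRQ2] PC=0: INC 2 -> ACC=-4
Event 11 (EXEC): [IRQ2] PC=1: DEC 4 -> ACC=-8
Event 12 (EXEC): [IRQ2] PC=2: IRET -> resume MAIN at PC=1 (depth now 0)
Event 13 (INT 0): INT 0 arrives: push (MAIN, PC=1), enter IRQ0 at PC=0 (depth now 1)
Event 14 (EXEC): [IRQ0] PC=0: INC 1 -> ACC=-7
Event 15 (EXEC): [IRQ0] PC=1: IRET -> resume MAIN at PC=1 (depth now 0)
Event 16 (EXEC): [MAIN] PC=1: INC 3 -> ACC=-4
Event 17 (EXEC): [MAIN] PC=2: INC 2 -> ACC=-2
Event 18 (EXEC): [MAIN] PC=3: INC 4 -> ACC=2
Event 19 (EXEC): [MAIN] PC=4: HALT

Answer: 2 MAIN 0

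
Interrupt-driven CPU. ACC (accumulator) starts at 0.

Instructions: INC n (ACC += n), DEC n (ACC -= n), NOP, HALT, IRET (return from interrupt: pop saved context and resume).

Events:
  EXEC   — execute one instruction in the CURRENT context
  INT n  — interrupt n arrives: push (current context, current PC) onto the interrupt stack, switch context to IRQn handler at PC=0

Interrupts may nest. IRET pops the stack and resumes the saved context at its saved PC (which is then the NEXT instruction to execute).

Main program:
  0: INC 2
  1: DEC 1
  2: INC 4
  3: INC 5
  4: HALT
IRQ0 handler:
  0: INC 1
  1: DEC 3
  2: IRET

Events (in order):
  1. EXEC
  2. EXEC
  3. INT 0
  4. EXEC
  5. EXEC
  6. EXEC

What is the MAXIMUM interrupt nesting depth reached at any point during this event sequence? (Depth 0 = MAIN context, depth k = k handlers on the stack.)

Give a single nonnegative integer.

Answer: 1

Derivation:
Event 1 (EXEC): [MAIN] PC=0: INC 2 -> ACC=2 [depth=0]
Event 2 (EXEC): [MAIN] PC=1: DEC 1 -> ACC=1 [depth=0]
Event 3 (INT 0): INT 0 arrives: push (MAIN, PC=2), enter IRQ0 at PC=0 (depth now 1) [depth=1]
Event 4 (EXEC): [IRQ0] PC=0: INC 1 -> ACC=2 [depth=1]
Event 5 (EXEC): [IRQ0] PC=1: DEC 3 -> ACC=-1 [depth=1]
Event 6 (EXEC): [IRQ0] PC=2: IRET -> resume MAIN at PC=2 (depth now 0) [depth=0]
Max depth observed: 1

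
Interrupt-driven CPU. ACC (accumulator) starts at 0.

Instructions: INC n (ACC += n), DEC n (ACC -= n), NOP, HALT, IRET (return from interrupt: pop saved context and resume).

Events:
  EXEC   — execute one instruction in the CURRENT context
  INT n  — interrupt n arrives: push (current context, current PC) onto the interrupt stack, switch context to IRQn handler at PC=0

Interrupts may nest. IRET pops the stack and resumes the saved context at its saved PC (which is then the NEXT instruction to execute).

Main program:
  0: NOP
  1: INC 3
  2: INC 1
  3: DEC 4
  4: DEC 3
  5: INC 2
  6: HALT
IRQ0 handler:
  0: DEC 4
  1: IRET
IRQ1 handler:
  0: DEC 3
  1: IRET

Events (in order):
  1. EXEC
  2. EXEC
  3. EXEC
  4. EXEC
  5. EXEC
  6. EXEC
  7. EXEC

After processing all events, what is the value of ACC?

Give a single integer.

Answer: -1

Derivation:
Event 1 (EXEC): [MAIN] PC=0: NOP
Event 2 (EXEC): [MAIN] PC=1: INC 3 -> ACC=3
Event 3 (EXEC): [MAIN] PC=2: INC 1 -> ACC=4
Event 4 (EXEC): [MAIN] PC=3: DEC 4 -> ACC=0
Event 5 (EXEC): [MAIN] PC=4: DEC 3 -> ACC=-3
Event 6 (EXEC): [MAIN] PC=5: INC 2 -> ACC=-1
Event 7 (EXEC): [MAIN] PC=6: HALT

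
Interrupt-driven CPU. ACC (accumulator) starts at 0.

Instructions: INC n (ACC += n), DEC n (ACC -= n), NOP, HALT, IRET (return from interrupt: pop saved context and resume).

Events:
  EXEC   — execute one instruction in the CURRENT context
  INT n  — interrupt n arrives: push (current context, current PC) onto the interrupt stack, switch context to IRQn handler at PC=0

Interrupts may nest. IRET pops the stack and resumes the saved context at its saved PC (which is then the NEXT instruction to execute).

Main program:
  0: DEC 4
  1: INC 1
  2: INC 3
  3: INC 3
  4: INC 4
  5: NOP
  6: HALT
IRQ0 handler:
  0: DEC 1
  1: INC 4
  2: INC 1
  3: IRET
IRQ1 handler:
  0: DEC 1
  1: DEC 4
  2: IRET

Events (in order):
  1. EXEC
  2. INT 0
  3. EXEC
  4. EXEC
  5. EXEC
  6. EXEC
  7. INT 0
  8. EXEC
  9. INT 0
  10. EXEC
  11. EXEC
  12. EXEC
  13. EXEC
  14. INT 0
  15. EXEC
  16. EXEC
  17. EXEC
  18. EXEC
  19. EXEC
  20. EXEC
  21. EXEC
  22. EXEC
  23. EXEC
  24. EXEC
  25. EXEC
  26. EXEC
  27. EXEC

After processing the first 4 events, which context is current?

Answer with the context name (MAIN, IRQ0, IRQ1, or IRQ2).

Answer: IRQ0

Derivation:
Event 1 (EXEC): [MAIN] PC=0: DEC 4 -> ACC=-4
Event 2 (INT 0): INT 0 arrives: push (MAIN, PC=1), enter IRQ0 at PC=0 (depth now 1)
Event 3 (EXEC): [IRQ0] PC=0: DEC 1 -> ACC=-5
Event 4 (EXEC): [IRQ0] PC=1: INC 4 -> ACC=-1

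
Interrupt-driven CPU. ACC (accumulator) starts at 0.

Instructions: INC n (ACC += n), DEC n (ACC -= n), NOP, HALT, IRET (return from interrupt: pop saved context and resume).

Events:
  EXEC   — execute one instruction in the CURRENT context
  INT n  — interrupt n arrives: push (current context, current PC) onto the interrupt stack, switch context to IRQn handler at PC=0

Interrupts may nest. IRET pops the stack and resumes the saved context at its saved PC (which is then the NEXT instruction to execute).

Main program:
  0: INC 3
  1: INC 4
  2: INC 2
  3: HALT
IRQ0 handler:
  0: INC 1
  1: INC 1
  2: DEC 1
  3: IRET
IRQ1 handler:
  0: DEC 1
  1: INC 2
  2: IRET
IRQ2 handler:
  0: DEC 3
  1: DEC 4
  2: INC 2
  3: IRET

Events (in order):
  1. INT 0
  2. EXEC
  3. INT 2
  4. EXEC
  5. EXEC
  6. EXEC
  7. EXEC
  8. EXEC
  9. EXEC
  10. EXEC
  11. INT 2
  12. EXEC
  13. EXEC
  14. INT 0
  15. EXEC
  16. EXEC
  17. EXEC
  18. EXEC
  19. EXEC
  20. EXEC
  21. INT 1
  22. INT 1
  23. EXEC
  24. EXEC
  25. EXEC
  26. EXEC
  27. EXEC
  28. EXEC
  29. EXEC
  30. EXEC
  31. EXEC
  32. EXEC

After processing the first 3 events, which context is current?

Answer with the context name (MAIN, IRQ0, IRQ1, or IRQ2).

Event 1 (INT 0): INT 0 arrives: push (MAIN, PC=0), enter IRQ0 at PC=0 (depth now 1)
Event 2 (EXEC): [IRQ0] PC=0: INC 1 -> ACC=1
Event 3 (INT 2): INT 2 arrives: push (IRQ0, PC=1), enter IRQ2 at PC=0 (depth now 2)

Answer: IRQ2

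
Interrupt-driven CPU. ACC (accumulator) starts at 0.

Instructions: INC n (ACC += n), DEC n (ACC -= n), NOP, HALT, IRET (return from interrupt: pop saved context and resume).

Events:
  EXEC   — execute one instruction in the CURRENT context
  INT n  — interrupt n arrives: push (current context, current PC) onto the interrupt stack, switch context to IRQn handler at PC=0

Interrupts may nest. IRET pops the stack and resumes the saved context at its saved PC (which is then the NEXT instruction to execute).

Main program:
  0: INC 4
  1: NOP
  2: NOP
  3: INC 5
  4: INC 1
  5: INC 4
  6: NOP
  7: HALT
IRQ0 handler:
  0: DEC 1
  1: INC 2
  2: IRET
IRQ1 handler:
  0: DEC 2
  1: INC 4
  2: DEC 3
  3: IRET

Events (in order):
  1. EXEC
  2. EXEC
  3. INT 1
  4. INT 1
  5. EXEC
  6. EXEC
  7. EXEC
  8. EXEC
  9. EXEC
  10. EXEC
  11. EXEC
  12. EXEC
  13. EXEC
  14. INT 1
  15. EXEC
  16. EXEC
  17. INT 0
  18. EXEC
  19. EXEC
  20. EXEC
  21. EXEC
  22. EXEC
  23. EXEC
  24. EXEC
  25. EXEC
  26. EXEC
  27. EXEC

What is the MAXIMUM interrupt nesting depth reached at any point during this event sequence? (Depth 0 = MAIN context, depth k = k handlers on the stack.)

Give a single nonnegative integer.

Event 1 (EXEC): [MAIN] PC=0: INC 4 -> ACC=4 [depth=0]
Event 2 (EXEC): [MAIN] PC=1: NOP [depth=0]
Event 3 (INT 1): INT 1 arrives: push (MAIN, PC=2), enter IRQ1 at PC=0 (depth now 1) [depth=1]
Event 4 (INT 1): INT 1 arrives: push (IRQ1, PC=0), enter IRQ1 at PC=0 (depth now 2) [depth=2]
Event 5 (EXEC): [IRQ1] PC=0: DEC 2 -> ACC=2 [depth=2]
Event 6 (EXEC): [IRQ1] PC=1: INC 4 -> ACC=6 [depth=2]
Event 7 (EXEC): [IRQ1] PC=2: DEC 3 -> ACC=3 [depth=2]
Event 8 (EXEC): [IRQ1] PC=3: IRET -> resume IRQ1 at PC=0 (depth now 1) [depth=1]
Event 9 (EXEC): [IRQ1] PC=0: DEC 2 -> ACC=1 [depth=1]
Event 10 (EXEC): [IRQ1] PC=1: INC 4 -> ACC=5 [depth=1]
Event 11 (EXEC): [IRQ1] PC=2: DEC 3 -> ACC=2 [depth=1]
Event 12 (EXEC): [IRQ1] PC=3: IRET -> resume MAIN at PC=2 (depth now 0) [depth=0]
Event 13 (EXEC): [MAIN] PC=2: NOP [depth=0]
Event 14 (INT 1): INT 1 arrives: push (MAIN, PC=3), enter IRQ1 at PC=0 (depth now 1) [depth=1]
Event 15 (EXEC): [IRQ1] PC=0: DEC 2 -> ACC=0 [depth=1]
Event 16 (EXEC): [IRQ1] PC=1: INC 4 -> ACC=4 [depth=1]
Event 17 (INT 0): INT 0 arrives: push (IRQ1, PC=2), enter IRQ0 at PC=0 (depth now 2) [depth=2]
Event 18 (EXEC): [IRQ0] PC=0: DEC 1 -> ACC=3 [depth=2]
Event 19 (EXEC): [IRQ0] PC=1: INC 2 -> ACC=5 [depth=2]
Event 20 (EXEC): [IRQ0] PC=2: IRET -> resume IRQ1 at PC=2 (depth now 1) [depth=1]
Event 21 (EXEC): [IRQ1] PC=2: DEC 3 -> ACC=2 [depth=1]
Event 22 (EXEC): [IRQ1] PC=3: IRET -> resume MAIN at PC=3 (depth now 0) [depth=0]
Event 23 (EXEC): [MAIN] PC=3: INC 5 -> ACC=7 [depth=0]
Event 24 (EXEC): [MAIN] PC=4: INC 1 -> ACC=8 [depth=0]
Event 25 (EXEC): [MAIN] PC=5: INC 4 -> ACC=12 [depth=0]
Event 26 (EXEC): [MAIN] PC=6: NOP [depth=0]
Event 27 (EXEC): [MAIN] PC=7: HALT [depth=0]
Max depth observed: 2

Answer: 2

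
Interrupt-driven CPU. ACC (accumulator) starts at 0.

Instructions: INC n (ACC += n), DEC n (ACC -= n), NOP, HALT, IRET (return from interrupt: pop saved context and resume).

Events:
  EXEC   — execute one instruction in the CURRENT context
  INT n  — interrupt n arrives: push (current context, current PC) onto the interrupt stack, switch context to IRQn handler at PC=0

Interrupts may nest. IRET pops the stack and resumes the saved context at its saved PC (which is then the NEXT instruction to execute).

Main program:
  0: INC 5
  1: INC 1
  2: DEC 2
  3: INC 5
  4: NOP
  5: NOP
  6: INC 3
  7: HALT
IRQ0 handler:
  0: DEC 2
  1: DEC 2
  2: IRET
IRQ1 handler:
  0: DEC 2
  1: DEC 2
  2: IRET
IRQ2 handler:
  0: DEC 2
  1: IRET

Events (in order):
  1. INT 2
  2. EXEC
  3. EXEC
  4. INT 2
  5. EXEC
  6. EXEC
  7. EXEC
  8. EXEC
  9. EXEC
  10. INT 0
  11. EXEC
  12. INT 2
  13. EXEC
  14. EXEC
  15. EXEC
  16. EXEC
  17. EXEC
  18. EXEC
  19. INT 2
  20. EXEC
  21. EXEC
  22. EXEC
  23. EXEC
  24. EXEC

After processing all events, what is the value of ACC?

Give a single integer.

Answer: 0

Derivation:
Event 1 (INT 2): INT 2 arrives: push (MAIN, PC=0), enter IRQ2 at PC=0 (depth now 1)
Event 2 (EXEC): [IRQ2] PC=0: DEC 2 -> ACC=-2
Event 3 (EXEC): [IRQ2] PC=1: IRET -> resume MAIN at PC=0 (depth now 0)
Event 4 (INT 2): INT 2 arrives: push (MAIN, PC=0), enter IRQ2 at PC=0 (depth now 1)
Event 5 (EXEC): [IRQ2] PC=0: DEC 2 -> ACC=-4
Event 6 (EXEC): [IRQ2] PC=1: IRET -> resume MAIN at PC=0 (depth now 0)
Event 7 (EXEC): [MAIN] PC=0: INC 5 -> ACC=1
Event 8 (EXEC): [MAIN] PC=1: INC 1 -> ACC=2
Event 9 (EXEC): [MAIN] PC=2: DEC 2 -> ACC=0
Event 10 (INT 0): INT 0 arrives: push (MAIN, PC=3), enter IRQ0 at PC=0 (depth now 1)
Event 11 (EXEC): [IRQ0] PC=0: DEC 2 -> ACC=-2
Event 12 (INT 2): INT 2 arrives: push (IRQ0, PC=1), enter IRQ2 at PC=0 (depth now 2)
Event 13 (EXEC): [IRQ2] PC=0: DEC 2 -> ACC=-4
Event 14 (EXEC): [IRQ2] PC=1: IRET -> resume IRQ0 at PC=1 (depth now 1)
Event 15 (EXEC): [IRQ0] PC=1: DEC 2 -> ACC=-6
Event 16 (EXEC): [IRQ0] PC=2: IRET -> resume MAIN at PC=3 (depth now 0)
Event 17 (EXEC): [MAIN] PC=3: INC 5 -> ACC=-1
Event 18 (EXEC): [MAIN] PC=4: NOP
Event 19 (INT 2): INT 2 arrives: push (MAIN, PC=5), enter IRQ2 at PC=0 (depth now 1)
Event 20 (EXEC): [IRQ2] PC=0: DEC 2 -> ACC=-3
Event 21 (EXEC): [IRQ2] PC=1: IRET -> resume MAIN at PC=5 (depth now 0)
Event 22 (EXEC): [MAIN] PC=5: NOP
Event 23 (EXEC): [MAIN] PC=6: INC 3 -> ACC=0
Event 24 (EXEC): [MAIN] PC=7: HALT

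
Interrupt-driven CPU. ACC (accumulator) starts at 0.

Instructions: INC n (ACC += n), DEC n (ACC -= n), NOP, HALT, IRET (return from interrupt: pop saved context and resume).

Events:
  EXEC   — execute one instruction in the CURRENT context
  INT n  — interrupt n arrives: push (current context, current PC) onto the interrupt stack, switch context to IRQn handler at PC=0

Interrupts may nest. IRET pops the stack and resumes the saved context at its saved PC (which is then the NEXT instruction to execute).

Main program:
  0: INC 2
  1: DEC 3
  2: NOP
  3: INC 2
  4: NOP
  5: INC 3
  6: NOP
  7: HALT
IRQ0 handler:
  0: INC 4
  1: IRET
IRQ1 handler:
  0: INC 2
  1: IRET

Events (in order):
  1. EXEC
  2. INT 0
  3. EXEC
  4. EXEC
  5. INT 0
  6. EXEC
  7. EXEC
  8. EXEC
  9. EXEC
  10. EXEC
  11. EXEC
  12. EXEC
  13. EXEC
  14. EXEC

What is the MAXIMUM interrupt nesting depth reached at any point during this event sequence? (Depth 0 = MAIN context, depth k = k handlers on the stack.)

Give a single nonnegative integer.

Answer: 1

Derivation:
Event 1 (EXEC): [MAIN] PC=0: INC 2 -> ACC=2 [depth=0]
Event 2 (INT 0): INT 0 arrives: push (MAIN, PC=1), enter IRQ0 at PC=0 (depth now 1) [depth=1]
Event 3 (EXEC): [IRQ0] PC=0: INC 4 -> ACC=6 [depth=1]
Event 4 (EXEC): [IRQ0] PC=1: IRET -> resume MAIN at PC=1 (depth now 0) [depth=0]
Event 5 (INT 0): INT 0 arrives: push (MAIN, PC=1), enter IRQ0 at PC=0 (depth now 1) [depth=1]
Event 6 (EXEC): [IRQ0] PC=0: INC 4 -> ACC=10 [depth=1]
Event 7 (EXEC): [IRQ0] PC=1: IRET -> resume MAIN at PC=1 (depth now 0) [depth=0]
Event 8 (EXEC): [MAIN] PC=1: DEC 3 -> ACC=7 [depth=0]
Event 9 (EXEC): [MAIN] PC=2: NOP [depth=0]
Event 10 (EXEC): [MAIN] PC=3: INC 2 -> ACC=9 [depth=0]
Event 11 (EXEC): [MAIN] PC=4: NOP [depth=0]
Event 12 (EXEC): [MAIN] PC=5: INC 3 -> ACC=12 [depth=0]
Event 13 (EXEC): [MAIN] PC=6: NOP [depth=0]
Event 14 (EXEC): [MAIN] PC=7: HALT [depth=0]
Max depth observed: 1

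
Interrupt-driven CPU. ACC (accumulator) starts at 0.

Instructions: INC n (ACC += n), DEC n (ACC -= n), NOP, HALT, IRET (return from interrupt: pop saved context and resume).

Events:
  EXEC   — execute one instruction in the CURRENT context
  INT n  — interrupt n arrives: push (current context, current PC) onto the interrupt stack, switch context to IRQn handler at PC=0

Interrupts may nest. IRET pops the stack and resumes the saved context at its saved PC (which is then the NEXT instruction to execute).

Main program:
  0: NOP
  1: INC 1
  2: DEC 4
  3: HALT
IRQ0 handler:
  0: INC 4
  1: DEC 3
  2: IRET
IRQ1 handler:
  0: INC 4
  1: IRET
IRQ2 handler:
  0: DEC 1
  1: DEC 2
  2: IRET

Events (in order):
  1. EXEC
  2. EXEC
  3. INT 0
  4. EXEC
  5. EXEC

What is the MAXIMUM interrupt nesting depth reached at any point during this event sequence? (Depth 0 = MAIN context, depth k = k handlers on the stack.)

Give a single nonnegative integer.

Event 1 (EXEC): [MAIN] PC=0: NOP [depth=0]
Event 2 (EXEC): [MAIN] PC=1: INC 1 -> ACC=1 [depth=0]
Event 3 (INT 0): INT 0 arrives: push (MAIN, PC=2), enter IRQ0 at PC=0 (depth now 1) [depth=1]
Event 4 (EXEC): [IRQ0] PC=0: INC 4 -> ACC=5 [depth=1]
Event 5 (EXEC): [IRQ0] PC=1: DEC 3 -> ACC=2 [depth=1]
Max depth observed: 1

Answer: 1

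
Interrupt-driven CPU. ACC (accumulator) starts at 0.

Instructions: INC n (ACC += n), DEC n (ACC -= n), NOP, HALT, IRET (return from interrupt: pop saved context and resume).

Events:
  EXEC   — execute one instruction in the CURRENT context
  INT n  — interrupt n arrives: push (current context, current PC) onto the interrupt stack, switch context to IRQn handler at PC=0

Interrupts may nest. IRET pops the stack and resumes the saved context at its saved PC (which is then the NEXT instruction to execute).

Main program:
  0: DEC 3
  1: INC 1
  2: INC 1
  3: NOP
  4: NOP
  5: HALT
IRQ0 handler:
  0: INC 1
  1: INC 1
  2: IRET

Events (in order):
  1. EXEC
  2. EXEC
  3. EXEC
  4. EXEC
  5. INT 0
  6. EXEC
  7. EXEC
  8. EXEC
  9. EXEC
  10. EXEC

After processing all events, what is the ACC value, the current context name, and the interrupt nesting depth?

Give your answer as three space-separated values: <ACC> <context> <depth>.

Event 1 (EXEC): [MAIN] PC=0: DEC 3 -> ACC=-3
Event 2 (EXEC): [MAIN] PC=1: INC 1 -> ACC=-2
Event 3 (EXEC): [MAIN] PC=2: INC 1 -> ACC=-1
Event 4 (EXEC): [MAIN] PC=3: NOP
Event 5 (INT 0): INT 0 arrives: push (MAIN, PC=4), enter IRQ0 at PC=0 (depth now 1)
Event 6 (EXEC): [IRQ0] PC=0: INC 1 -> ACC=0
Event 7 (EXEC): [IRQ0] PC=1: INC 1 -> ACC=1
Event 8 (EXEC): [IRQ0] PC=2: IRET -> resume MAIN at PC=4 (depth now 0)
Event 9 (EXEC): [MAIN] PC=4: NOP
Event 10 (EXEC): [MAIN] PC=5: HALT

Answer: 1 MAIN 0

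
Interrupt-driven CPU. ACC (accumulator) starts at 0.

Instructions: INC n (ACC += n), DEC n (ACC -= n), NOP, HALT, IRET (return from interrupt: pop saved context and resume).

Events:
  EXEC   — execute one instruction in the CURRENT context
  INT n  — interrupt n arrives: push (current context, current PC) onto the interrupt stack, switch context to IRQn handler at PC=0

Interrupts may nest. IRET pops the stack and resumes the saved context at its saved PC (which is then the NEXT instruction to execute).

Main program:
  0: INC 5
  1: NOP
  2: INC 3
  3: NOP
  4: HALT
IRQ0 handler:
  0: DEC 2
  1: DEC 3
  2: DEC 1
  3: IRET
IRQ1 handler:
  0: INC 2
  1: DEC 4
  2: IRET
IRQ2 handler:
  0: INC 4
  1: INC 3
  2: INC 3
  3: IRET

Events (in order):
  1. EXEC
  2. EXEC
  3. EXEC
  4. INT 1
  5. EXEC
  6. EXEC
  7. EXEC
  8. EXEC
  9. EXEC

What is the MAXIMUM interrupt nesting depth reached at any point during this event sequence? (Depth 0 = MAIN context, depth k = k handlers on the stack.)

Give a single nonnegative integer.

Answer: 1

Derivation:
Event 1 (EXEC): [MAIN] PC=0: INC 5 -> ACC=5 [depth=0]
Event 2 (EXEC): [MAIN] PC=1: NOP [depth=0]
Event 3 (EXEC): [MAIN] PC=2: INC 3 -> ACC=8 [depth=0]
Event 4 (INT 1): INT 1 arrives: push (MAIN, PC=3), enter IRQ1 at PC=0 (depth now 1) [depth=1]
Event 5 (EXEC): [IRQ1] PC=0: INC 2 -> ACC=10 [depth=1]
Event 6 (EXEC): [IRQ1] PC=1: DEC 4 -> ACC=6 [depth=1]
Event 7 (EXEC): [IRQ1] PC=2: IRET -> resume MAIN at PC=3 (depth now 0) [depth=0]
Event 8 (EXEC): [MAIN] PC=3: NOP [depth=0]
Event 9 (EXEC): [MAIN] PC=4: HALT [depth=0]
Max depth observed: 1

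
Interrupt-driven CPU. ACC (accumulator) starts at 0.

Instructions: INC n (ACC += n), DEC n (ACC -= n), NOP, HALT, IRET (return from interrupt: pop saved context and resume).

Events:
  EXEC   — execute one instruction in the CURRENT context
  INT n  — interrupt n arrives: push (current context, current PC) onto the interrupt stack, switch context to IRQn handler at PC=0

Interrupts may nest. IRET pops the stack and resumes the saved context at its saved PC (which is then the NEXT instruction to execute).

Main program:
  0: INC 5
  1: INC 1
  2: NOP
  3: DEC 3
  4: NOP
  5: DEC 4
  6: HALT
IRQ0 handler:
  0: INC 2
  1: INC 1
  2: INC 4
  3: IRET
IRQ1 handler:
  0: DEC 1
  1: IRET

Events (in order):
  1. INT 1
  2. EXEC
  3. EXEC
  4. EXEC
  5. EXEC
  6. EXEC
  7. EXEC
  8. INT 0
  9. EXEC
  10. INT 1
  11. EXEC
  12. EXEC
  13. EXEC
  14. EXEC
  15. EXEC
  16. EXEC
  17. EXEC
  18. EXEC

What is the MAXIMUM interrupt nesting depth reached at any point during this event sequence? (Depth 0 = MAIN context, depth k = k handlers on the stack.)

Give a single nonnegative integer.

Event 1 (INT 1): INT 1 arrives: push (MAIN, PC=0), enter IRQ1 at PC=0 (depth now 1) [depth=1]
Event 2 (EXEC): [IRQ1] PC=0: DEC 1 -> ACC=-1 [depth=1]
Event 3 (EXEC): [IRQ1] PC=1: IRET -> resume MAIN at PC=0 (depth now 0) [depth=0]
Event 4 (EXEC): [MAIN] PC=0: INC 5 -> ACC=4 [depth=0]
Event 5 (EXEC): [MAIN] PC=1: INC 1 -> ACC=5 [depth=0]
Event 6 (EXEC): [MAIN] PC=2: NOP [depth=0]
Event 7 (EXEC): [MAIN] PC=3: DEC 3 -> ACC=2 [depth=0]
Event 8 (INT 0): INT 0 arrives: push (MAIN, PC=4), enter IRQ0 at PC=0 (depth now 1) [depth=1]
Event 9 (EXEC): [IRQ0] PC=0: INC 2 -> ACC=4 [depth=1]
Event 10 (INT 1): INT 1 arrives: push (IRQ0, PC=1), enter IRQ1 at PC=0 (depth now 2) [depth=2]
Event 11 (EXEC): [IRQ1] PC=0: DEC 1 -> ACC=3 [depth=2]
Event 12 (EXEC): [IRQ1] PC=1: IRET -> resume IRQ0 at PC=1 (depth now 1) [depth=1]
Event 13 (EXEC): [IRQ0] PC=1: INC 1 -> ACC=4 [depth=1]
Event 14 (EXEC): [IRQ0] PC=2: INC 4 -> ACC=8 [depth=1]
Event 15 (EXEC): [IRQ0] PC=3: IRET -> resume MAIN at PC=4 (depth now 0) [depth=0]
Event 16 (EXEC): [MAIN] PC=4: NOP [depth=0]
Event 17 (EXEC): [MAIN] PC=5: DEC 4 -> ACC=4 [depth=0]
Event 18 (EXEC): [MAIN] PC=6: HALT [depth=0]
Max depth observed: 2

Answer: 2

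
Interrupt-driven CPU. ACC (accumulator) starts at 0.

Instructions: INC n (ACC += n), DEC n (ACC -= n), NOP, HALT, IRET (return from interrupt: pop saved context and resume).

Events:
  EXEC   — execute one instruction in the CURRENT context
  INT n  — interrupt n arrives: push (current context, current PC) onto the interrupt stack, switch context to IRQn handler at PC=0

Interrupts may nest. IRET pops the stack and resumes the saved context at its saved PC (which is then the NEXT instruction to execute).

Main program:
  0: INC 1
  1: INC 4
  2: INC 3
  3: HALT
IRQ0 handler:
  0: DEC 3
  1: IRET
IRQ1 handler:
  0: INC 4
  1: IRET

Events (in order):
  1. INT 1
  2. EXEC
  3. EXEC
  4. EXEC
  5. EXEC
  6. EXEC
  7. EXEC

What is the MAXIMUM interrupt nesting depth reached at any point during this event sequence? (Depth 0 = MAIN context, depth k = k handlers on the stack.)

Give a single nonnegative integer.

Event 1 (INT 1): INT 1 arrives: push (MAIN, PC=0), enter IRQ1 at PC=0 (depth now 1) [depth=1]
Event 2 (EXEC): [IRQ1] PC=0: INC 4 -> ACC=4 [depth=1]
Event 3 (EXEC): [IRQ1] PC=1: IRET -> resume MAIN at PC=0 (depth now 0) [depth=0]
Event 4 (EXEC): [MAIN] PC=0: INC 1 -> ACC=5 [depth=0]
Event 5 (EXEC): [MAIN] PC=1: INC 4 -> ACC=9 [depth=0]
Event 6 (EXEC): [MAIN] PC=2: INC 3 -> ACC=12 [depth=0]
Event 7 (EXEC): [MAIN] PC=3: HALT [depth=0]
Max depth observed: 1

Answer: 1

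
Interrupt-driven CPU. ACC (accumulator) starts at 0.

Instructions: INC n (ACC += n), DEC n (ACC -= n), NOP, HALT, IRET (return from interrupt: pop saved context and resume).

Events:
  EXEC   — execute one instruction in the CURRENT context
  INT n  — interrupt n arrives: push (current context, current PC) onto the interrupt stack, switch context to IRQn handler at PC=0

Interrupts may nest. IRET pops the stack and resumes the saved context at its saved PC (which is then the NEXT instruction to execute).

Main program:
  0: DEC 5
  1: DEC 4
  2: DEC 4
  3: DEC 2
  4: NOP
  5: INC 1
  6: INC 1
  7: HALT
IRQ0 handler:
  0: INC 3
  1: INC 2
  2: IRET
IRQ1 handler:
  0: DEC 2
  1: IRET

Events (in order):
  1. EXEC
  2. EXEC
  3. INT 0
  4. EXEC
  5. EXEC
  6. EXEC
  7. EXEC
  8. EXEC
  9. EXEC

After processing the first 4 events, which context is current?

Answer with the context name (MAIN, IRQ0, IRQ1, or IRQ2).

Answer: IRQ0

Derivation:
Event 1 (EXEC): [MAIN] PC=0: DEC 5 -> ACC=-5
Event 2 (EXEC): [MAIN] PC=1: DEC 4 -> ACC=-9
Event 3 (INT 0): INT 0 arrives: push (MAIN, PC=2), enter IRQ0 at PC=0 (depth now 1)
Event 4 (EXEC): [IRQ0] PC=0: INC 3 -> ACC=-6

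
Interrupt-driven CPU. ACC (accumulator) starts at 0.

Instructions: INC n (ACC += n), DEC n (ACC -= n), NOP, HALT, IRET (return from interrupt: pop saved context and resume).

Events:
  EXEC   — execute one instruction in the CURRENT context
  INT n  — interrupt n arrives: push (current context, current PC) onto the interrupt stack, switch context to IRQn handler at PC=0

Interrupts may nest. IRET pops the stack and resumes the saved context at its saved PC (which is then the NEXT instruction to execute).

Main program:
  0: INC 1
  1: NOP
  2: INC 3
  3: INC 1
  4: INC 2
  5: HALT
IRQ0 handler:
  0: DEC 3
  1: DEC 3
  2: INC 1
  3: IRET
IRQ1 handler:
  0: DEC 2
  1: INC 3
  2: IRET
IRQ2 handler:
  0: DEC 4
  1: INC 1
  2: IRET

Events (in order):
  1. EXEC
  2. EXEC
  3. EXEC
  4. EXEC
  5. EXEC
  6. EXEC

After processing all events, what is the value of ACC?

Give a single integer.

Event 1 (EXEC): [MAIN] PC=0: INC 1 -> ACC=1
Event 2 (EXEC): [MAIN] PC=1: NOP
Event 3 (EXEC): [MAIN] PC=2: INC 3 -> ACC=4
Event 4 (EXEC): [MAIN] PC=3: INC 1 -> ACC=5
Event 5 (EXEC): [MAIN] PC=4: INC 2 -> ACC=7
Event 6 (EXEC): [MAIN] PC=5: HALT

Answer: 7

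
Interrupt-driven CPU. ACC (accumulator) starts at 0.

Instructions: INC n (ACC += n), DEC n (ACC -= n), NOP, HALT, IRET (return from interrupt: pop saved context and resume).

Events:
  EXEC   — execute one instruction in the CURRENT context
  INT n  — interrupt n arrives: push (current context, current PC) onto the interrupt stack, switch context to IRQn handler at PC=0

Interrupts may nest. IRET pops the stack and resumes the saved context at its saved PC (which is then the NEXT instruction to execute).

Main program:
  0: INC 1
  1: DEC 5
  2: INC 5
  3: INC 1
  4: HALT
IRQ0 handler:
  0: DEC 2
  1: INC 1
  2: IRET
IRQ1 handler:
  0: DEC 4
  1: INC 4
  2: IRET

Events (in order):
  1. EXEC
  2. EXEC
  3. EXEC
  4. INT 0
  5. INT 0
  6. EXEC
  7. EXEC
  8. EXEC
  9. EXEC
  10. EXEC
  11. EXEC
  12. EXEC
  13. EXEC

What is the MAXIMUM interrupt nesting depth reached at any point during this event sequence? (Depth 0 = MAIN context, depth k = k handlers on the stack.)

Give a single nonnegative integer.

Answer: 2

Derivation:
Event 1 (EXEC): [MAIN] PC=0: INC 1 -> ACC=1 [depth=0]
Event 2 (EXEC): [MAIN] PC=1: DEC 5 -> ACC=-4 [depth=0]
Event 3 (EXEC): [MAIN] PC=2: INC 5 -> ACC=1 [depth=0]
Event 4 (INT 0): INT 0 arrives: push (MAIN, PC=3), enter IRQ0 at PC=0 (depth now 1) [depth=1]
Event 5 (INT 0): INT 0 arrives: push (IRQ0, PC=0), enter IRQ0 at PC=0 (depth now 2) [depth=2]
Event 6 (EXEC): [IRQ0] PC=0: DEC 2 -> ACC=-1 [depth=2]
Event 7 (EXEC): [IRQ0] PC=1: INC 1 -> ACC=0 [depth=2]
Event 8 (EXEC): [IRQ0] PC=2: IRET -> resume IRQ0 at PC=0 (depth now 1) [depth=1]
Event 9 (EXEC): [IRQ0] PC=0: DEC 2 -> ACC=-2 [depth=1]
Event 10 (EXEC): [IRQ0] PC=1: INC 1 -> ACC=-1 [depth=1]
Event 11 (EXEC): [IRQ0] PC=2: IRET -> resume MAIN at PC=3 (depth now 0) [depth=0]
Event 12 (EXEC): [MAIN] PC=3: INC 1 -> ACC=0 [depth=0]
Event 13 (EXEC): [MAIN] PC=4: HALT [depth=0]
Max depth observed: 2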